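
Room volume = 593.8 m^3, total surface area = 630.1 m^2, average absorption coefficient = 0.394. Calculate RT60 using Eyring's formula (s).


Given values:
  V = 593.8 m^3, S = 630.1 m^2, alpha = 0.394
Formula: RT60 = 0.161 * V / (-S * ln(1 - alpha))
Compute ln(1 - 0.394) = ln(0.606) = -0.500875
Denominator: -630.1 * -0.500875 = 315.6013
Numerator: 0.161 * 593.8 = 95.6018
RT60 = 95.6018 / 315.6013 = 0.303

0.303 s


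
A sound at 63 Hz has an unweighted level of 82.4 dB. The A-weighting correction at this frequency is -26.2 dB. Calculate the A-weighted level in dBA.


Given values:
  SPL = 82.4 dB
  A-weighting at 63 Hz = -26.2 dB
Formula: L_A = SPL + A_weight
L_A = 82.4 + (-26.2)
L_A = 56.2

56.2 dBA


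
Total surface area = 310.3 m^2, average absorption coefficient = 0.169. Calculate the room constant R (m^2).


Given values:
  S = 310.3 m^2, alpha = 0.169
Formula: R = S * alpha / (1 - alpha)
Numerator: 310.3 * 0.169 = 52.4407
Denominator: 1 - 0.169 = 0.831
R = 52.4407 / 0.831 = 63.11

63.11 m^2


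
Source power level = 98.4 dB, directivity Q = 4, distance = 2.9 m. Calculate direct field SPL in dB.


Given values:
  Lw = 98.4 dB, Q = 4, r = 2.9 m
Formula: SPL = Lw + 10 * log10(Q / (4 * pi * r^2))
Compute 4 * pi * r^2 = 4 * pi * 2.9^2 = 105.6832
Compute Q / denom = 4 / 105.6832 = 0.03784897
Compute 10 * log10(0.03784897) = -14.2195
SPL = 98.4 + (-14.2195) = 84.18

84.18 dB


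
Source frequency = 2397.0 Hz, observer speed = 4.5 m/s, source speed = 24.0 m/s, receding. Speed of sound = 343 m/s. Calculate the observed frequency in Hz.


Given values:
  f_s = 2397.0 Hz, v_o = 4.5 m/s, v_s = 24.0 m/s
  Direction: receding
Formula: f_o = f_s * (c - v_o) / (c + v_s)
Numerator: c - v_o = 343 - 4.5 = 338.5
Denominator: c + v_s = 343 + 24.0 = 367.0
f_o = 2397.0 * 338.5 / 367.0 = 2210.86

2210.86 Hz


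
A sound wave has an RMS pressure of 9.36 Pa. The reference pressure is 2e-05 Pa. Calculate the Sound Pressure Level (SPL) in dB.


Given values:
  p = 9.36 Pa
  p_ref = 2e-05 Pa
Formula: SPL = 20 * log10(p / p_ref)
Compute ratio: p / p_ref = 9.36 / 2e-05 = 468000
Compute log10: log10(468000) = 5.670246
Multiply: SPL = 20 * 5.670246 = 113.4

113.4 dB


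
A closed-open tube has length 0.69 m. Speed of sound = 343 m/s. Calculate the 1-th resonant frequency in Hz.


Given values:
  Tube type: closed-open, L = 0.69 m, c = 343 m/s, n = 1
Formula: f_n = (2n - 1) * c / (4 * L)
Compute 2n - 1 = 2*1 - 1 = 1
Compute 4 * L = 4 * 0.69 = 2.76
f = 1 * 343 / 2.76
f = 124.28

124.28 Hz


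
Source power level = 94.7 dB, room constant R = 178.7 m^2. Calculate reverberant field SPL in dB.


Given values:
  Lw = 94.7 dB, R = 178.7 m^2
Formula: SPL = Lw + 10 * log10(4 / R)
Compute 4 / R = 4 / 178.7 = 0.022384
Compute 10 * log10(0.022384) = -16.5006
SPL = 94.7 + (-16.5006) = 78.2

78.2 dB


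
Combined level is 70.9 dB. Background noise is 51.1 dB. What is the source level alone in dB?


Given values:
  L_total = 70.9 dB, L_bg = 51.1 dB
Formula: L_source = 10 * log10(10^(L_total/10) - 10^(L_bg/10))
Convert to linear:
  10^(70.9/10) = 12302687.7081
  10^(51.1/10) = 128824.9552
Difference: 12302687.7081 - 128824.9552 = 12173862.7529
L_source = 10 * log10(12173862.7529) = 70.85

70.85 dB


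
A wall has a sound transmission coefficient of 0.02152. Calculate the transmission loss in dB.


Given values:
  tau = 0.02152
Formula: TL = 10 * log10(1 / tau)
Compute 1 / tau = 1 / 0.02152 = 46.4684
Compute log10(46.4684) = 1.667158
TL = 10 * 1.667158 = 16.67

16.67 dB


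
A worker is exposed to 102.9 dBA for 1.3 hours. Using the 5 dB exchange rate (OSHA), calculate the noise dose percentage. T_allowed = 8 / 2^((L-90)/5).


Given values:
  L = 102.9 dBA, T = 1.3 hours
Formula: T_allowed = 8 / 2^((L - 90) / 5)
Compute exponent: (102.9 - 90) / 5 = 2.58
Compute 2^(2.58) = 5.979397
T_allowed = 8 / 5.979397 = 1.337928 hours
Dose = (T / T_allowed) * 100
Dose = (1.3 / 1.337928) * 100 = 97.17

97.17 %


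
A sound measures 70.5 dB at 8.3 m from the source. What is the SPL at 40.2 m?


Given values:
  SPL1 = 70.5 dB, r1 = 8.3 m, r2 = 40.2 m
Formula: SPL2 = SPL1 - 20 * log10(r2 / r1)
Compute ratio: r2 / r1 = 40.2 / 8.3 = 4.8434
Compute log10: log10(4.8434) = 0.68515
Compute drop: 20 * 0.68515 = 13.703
SPL2 = 70.5 - 13.703 = 56.8

56.8 dB


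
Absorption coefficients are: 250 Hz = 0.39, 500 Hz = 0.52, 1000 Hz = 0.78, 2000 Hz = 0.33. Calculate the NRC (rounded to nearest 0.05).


Given values:
  a_250 = 0.39, a_500 = 0.52
  a_1000 = 0.78, a_2000 = 0.33
Formula: NRC = (a250 + a500 + a1000 + a2000) / 4
Sum = 0.39 + 0.52 + 0.78 + 0.33 = 2.02
NRC = 2.02 / 4 = 0.505
Rounded to nearest 0.05: 0.5

0.5


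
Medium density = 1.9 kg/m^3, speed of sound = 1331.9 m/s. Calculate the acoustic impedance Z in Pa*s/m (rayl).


Given values:
  rho = 1.9 kg/m^3
  c = 1331.9 m/s
Formula: Z = rho * c
Z = 1.9 * 1331.9
Z = 2530.61

2530.61 rayl


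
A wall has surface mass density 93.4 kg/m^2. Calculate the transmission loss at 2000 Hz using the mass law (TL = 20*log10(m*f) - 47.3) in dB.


Given values:
  m = 93.4 kg/m^2, f = 2000 Hz
Formula: TL = 20 * log10(m * f) - 47.3
Compute m * f = 93.4 * 2000 = 186800.0
Compute log10(186800.0) = 5.271377
Compute 20 * 5.271377 = 105.4275
TL = 105.4275 - 47.3 = 58.13

58.13 dB


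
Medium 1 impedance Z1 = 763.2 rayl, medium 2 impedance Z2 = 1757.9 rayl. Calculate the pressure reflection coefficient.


Given values:
  Z1 = 763.2 rayl, Z2 = 1757.9 rayl
Formula: R = (Z2 - Z1) / (Z2 + Z1)
Numerator: Z2 - Z1 = 1757.9 - 763.2 = 994.7
Denominator: Z2 + Z1 = 1757.9 + 763.2 = 2521.1
R = 994.7 / 2521.1 = 0.3945

0.3945


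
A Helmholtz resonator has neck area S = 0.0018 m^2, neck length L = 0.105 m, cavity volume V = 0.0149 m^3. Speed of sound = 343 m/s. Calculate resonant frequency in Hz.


Given values:
  S = 0.0018 m^2, L = 0.105 m, V = 0.0149 m^3, c = 343 m/s
Formula: f = (c / (2*pi)) * sqrt(S / (V * L))
Compute V * L = 0.0149 * 0.105 = 0.0015645
Compute S / (V * L) = 0.0018 / 0.0015645 = 1.1505
Compute sqrt(1.1505) = 1.072614
Compute c / (2*pi) = 343 / 6.283185 = 54.590148
f = 54.590148 * 1.072614 = 58.55

58.55 Hz


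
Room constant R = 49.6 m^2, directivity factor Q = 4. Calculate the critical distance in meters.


Given values:
  R = 49.6 m^2, Q = 4
Formula: d_c = 0.141 * sqrt(Q * R)
Compute Q * R = 4 * 49.6 = 198.4
Compute sqrt(198.4) = 14.0855
d_c = 0.141 * 14.0855 = 1.986

1.986 m


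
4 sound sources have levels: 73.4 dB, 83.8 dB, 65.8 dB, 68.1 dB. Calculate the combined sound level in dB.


Formula: L_total = 10 * log10( sum(10^(Li/10)) )
  Source 1: 10^(73.4/10) = 21877616.2395
  Source 2: 10^(83.8/10) = 239883291.9019
  Source 3: 10^(65.8/10) = 3801893.9632
  Source 4: 10^(68.1/10) = 6456542.2903
Sum of linear values = 272019344.3949
L_total = 10 * log10(272019344.3949) = 84.35

84.35 dB


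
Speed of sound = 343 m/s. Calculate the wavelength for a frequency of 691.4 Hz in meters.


Given values:
  c = 343 m/s, f = 691.4 Hz
Formula: lambda = c / f
lambda = 343 / 691.4
lambda = 0.4961

0.4961 m


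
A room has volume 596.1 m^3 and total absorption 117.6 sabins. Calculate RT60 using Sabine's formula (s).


Given values:
  V = 596.1 m^3
  A = 117.6 sabins
Formula: RT60 = 0.161 * V / A
Numerator: 0.161 * 596.1 = 95.9721
RT60 = 95.9721 / 117.6 = 0.816

0.816 s


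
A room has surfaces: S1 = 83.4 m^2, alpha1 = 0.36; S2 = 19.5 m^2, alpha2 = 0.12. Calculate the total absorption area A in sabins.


Given surfaces:
  Surface 1: 83.4 * 0.36 = 30.024
  Surface 2: 19.5 * 0.12 = 2.34
Formula: A = sum(Si * alpha_i)
A = 30.024 + 2.34
A = 32.36

32.36 sabins


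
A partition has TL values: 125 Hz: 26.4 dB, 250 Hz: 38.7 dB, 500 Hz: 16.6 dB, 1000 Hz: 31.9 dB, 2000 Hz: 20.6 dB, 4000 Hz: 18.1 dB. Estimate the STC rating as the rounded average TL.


Given TL values at each frequency:
  125 Hz: 26.4 dB
  250 Hz: 38.7 dB
  500 Hz: 16.6 dB
  1000 Hz: 31.9 dB
  2000 Hz: 20.6 dB
  4000 Hz: 18.1 dB
Formula: STC ~ round(average of TL values)
Sum = 26.4 + 38.7 + 16.6 + 31.9 + 20.6 + 18.1 = 152.3
Average = 152.3 / 6 = 25.38
Rounded: 25

25


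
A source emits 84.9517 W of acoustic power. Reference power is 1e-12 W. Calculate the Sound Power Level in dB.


Given values:
  W = 84.9517 W
  W_ref = 1e-12 W
Formula: SWL = 10 * log10(W / W_ref)
Compute ratio: W / W_ref = 84951700000000
Compute log10: log10(84951700000000) = 13.929172
Multiply: SWL = 10 * 13.929172 = 139.29

139.29 dB


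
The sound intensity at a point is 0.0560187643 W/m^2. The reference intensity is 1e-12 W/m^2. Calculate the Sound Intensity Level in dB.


Given values:
  I = 0.0560187643 W/m^2
  I_ref = 1e-12 W/m^2
Formula: SIL = 10 * log10(I / I_ref)
Compute ratio: I / I_ref = 56018764300
Compute log10: log10(56018764300) = 10.748334
Multiply: SIL = 10 * 10.748334 = 107.48

107.48 dB


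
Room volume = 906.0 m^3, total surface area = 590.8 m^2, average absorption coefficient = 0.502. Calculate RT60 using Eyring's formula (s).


Given values:
  V = 906.0 m^3, S = 590.8 m^2, alpha = 0.502
Formula: RT60 = 0.161 * V / (-S * ln(1 - alpha))
Compute ln(1 - 0.502) = ln(0.498) = -0.697155
Denominator: -590.8 * -0.697155 = 411.8792
Numerator: 0.161 * 906.0 = 145.866
RT60 = 145.866 / 411.8792 = 0.354

0.354 s


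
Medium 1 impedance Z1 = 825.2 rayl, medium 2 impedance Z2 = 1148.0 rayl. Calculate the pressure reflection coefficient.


Given values:
  Z1 = 825.2 rayl, Z2 = 1148.0 rayl
Formula: R = (Z2 - Z1) / (Z2 + Z1)
Numerator: Z2 - Z1 = 1148.0 - 825.2 = 322.8
Denominator: Z2 + Z1 = 1148.0 + 825.2 = 1973.2
R = 322.8 / 1973.2 = 0.1636

0.1636


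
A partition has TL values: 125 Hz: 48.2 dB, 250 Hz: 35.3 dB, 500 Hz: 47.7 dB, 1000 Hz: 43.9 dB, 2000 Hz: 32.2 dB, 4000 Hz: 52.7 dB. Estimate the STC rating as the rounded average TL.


Given TL values at each frequency:
  125 Hz: 48.2 dB
  250 Hz: 35.3 dB
  500 Hz: 47.7 dB
  1000 Hz: 43.9 dB
  2000 Hz: 32.2 dB
  4000 Hz: 52.7 dB
Formula: STC ~ round(average of TL values)
Sum = 48.2 + 35.3 + 47.7 + 43.9 + 32.2 + 52.7 = 260.0
Average = 260.0 / 6 = 43.33
Rounded: 43

43


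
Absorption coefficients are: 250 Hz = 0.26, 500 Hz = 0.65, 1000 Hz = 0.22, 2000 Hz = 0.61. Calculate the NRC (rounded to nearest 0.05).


Given values:
  a_250 = 0.26, a_500 = 0.65
  a_1000 = 0.22, a_2000 = 0.61
Formula: NRC = (a250 + a500 + a1000 + a2000) / 4
Sum = 0.26 + 0.65 + 0.22 + 0.61 = 1.74
NRC = 1.74 / 4 = 0.435
Rounded to nearest 0.05: 0.45

0.45


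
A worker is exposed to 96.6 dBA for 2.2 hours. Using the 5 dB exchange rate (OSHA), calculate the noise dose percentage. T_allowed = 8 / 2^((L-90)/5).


Given values:
  L = 96.6 dBA, T = 2.2 hours
Formula: T_allowed = 8 / 2^((L - 90) / 5)
Compute exponent: (96.6 - 90) / 5 = 1.32
Compute 2^(1.32) = 2.496661
T_allowed = 8 / 2.496661 = 3.20428 hours
Dose = (T / T_allowed) * 100
Dose = (2.2 / 3.20428) * 100 = 68.66

68.66 %


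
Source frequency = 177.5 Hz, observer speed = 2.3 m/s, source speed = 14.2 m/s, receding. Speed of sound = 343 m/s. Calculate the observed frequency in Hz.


Given values:
  f_s = 177.5 Hz, v_o = 2.3 m/s, v_s = 14.2 m/s
  Direction: receding
Formula: f_o = f_s * (c - v_o) / (c + v_s)
Numerator: c - v_o = 343 - 2.3 = 340.7
Denominator: c + v_s = 343 + 14.2 = 357.2
f_o = 177.5 * 340.7 / 357.2 = 169.3

169.3 Hz


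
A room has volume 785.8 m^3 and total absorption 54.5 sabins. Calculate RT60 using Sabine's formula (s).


Given values:
  V = 785.8 m^3
  A = 54.5 sabins
Formula: RT60 = 0.161 * V / A
Numerator: 0.161 * 785.8 = 126.5138
RT60 = 126.5138 / 54.5 = 2.321

2.321 s


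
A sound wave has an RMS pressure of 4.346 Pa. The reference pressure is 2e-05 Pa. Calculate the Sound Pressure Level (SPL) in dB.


Given values:
  p = 4.346 Pa
  p_ref = 2e-05 Pa
Formula: SPL = 20 * log10(p / p_ref)
Compute ratio: p / p_ref = 4.346 / 2e-05 = 217300
Compute log10: log10(217300) = 5.33706
Multiply: SPL = 20 * 5.33706 = 106.74

106.74 dB


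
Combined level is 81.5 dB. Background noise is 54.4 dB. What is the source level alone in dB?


Given values:
  L_total = 81.5 dB, L_bg = 54.4 dB
Formula: L_source = 10 * log10(10^(L_total/10) - 10^(L_bg/10))
Convert to linear:
  10^(81.5/10) = 141253754.4623
  10^(54.4/10) = 275422.8703
Difference: 141253754.4623 - 275422.8703 = 140978331.592
L_source = 10 * log10(140978331.592) = 81.49

81.49 dB


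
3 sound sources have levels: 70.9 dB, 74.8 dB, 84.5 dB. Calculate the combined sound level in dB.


Formula: L_total = 10 * log10( sum(10^(Li/10)) )
  Source 1: 10^(70.9/10) = 12302687.7081
  Source 2: 10^(74.8/10) = 30199517.204
  Source 3: 10^(84.5/10) = 281838293.1264
Sum of linear values = 324340498.0385
L_total = 10 * log10(324340498.0385) = 85.11

85.11 dB


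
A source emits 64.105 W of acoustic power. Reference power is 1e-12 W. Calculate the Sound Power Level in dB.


Given values:
  W = 64.105 W
  W_ref = 1e-12 W
Formula: SWL = 10 * log10(W / W_ref)
Compute ratio: W / W_ref = 64105000000000
Compute log10: log10(64105000000000) = 13.806892
Multiply: SWL = 10 * 13.806892 = 138.07

138.07 dB


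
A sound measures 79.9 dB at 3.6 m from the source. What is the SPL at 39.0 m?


Given values:
  SPL1 = 79.9 dB, r1 = 3.6 m, r2 = 39.0 m
Formula: SPL2 = SPL1 - 20 * log10(r2 / r1)
Compute ratio: r2 / r1 = 39.0 / 3.6 = 10.8333
Compute log10: log10(10.8333) = 1.034761
Compute drop: 20 * 1.034761 = 20.6952
SPL2 = 79.9 - 20.6952 = 59.2

59.2 dB


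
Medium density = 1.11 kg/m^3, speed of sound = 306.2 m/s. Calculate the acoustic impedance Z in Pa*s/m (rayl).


Given values:
  rho = 1.11 kg/m^3
  c = 306.2 m/s
Formula: Z = rho * c
Z = 1.11 * 306.2
Z = 339.88

339.88 rayl


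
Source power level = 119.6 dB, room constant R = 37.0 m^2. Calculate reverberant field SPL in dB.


Given values:
  Lw = 119.6 dB, R = 37.0 m^2
Formula: SPL = Lw + 10 * log10(4 / R)
Compute 4 / R = 4 / 37.0 = 0.108108
Compute 10 * log10(0.108108) = -9.6614
SPL = 119.6 + (-9.6614) = 109.94

109.94 dB


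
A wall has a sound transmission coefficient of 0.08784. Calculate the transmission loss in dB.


Given values:
  tau = 0.08784
Formula: TL = 10 * log10(1 / tau)
Compute 1 / tau = 1 / 0.08784 = 11.3843
Compute log10(11.3843) = 1.056306
TL = 10 * 1.056306 = 10.56

10.56 dB


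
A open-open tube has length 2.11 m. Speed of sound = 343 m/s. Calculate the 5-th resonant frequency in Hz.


Given values:
  Tube type: open-open, L = 2.11 m, c = 343 m/s, n = 5
Formula: f_n = n * c / (2 * L)
Compute 2 * L = 2 * 2.11 = 4.22
f = 5 * 343 / 4.22
f = 406.4

406.4 Hz


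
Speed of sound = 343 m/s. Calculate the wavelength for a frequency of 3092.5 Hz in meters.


Given values:
  c = 343 m/s, f = 3092.5 Hz
Formula: lambda = c / f
lambda = 343 / 3092.5
lambda = 0.1109

0.1109 m


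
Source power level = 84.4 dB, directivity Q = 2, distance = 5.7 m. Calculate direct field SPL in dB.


Given values:
  Lw = 84.4 dB, Q = 2, r = 5.7 m
Formula: SPL = Lw + 10 * log10(Q / (4 * pi * r^2))
Compute 4 * pi * r^2 = 4 * pi * 5.7^2 = 408.2814
Compute Q / denom = 2 / 408.2814 = 0.00489858
Compute 10 * log10(0.00489858) = -23.0993
SPL = 84.4 + (-23.0993) = 61.3

61.3 dB


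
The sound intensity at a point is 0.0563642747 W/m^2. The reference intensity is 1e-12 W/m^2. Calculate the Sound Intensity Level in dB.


Given values:
  I = 0.0563642747 W/m^2
  I_ref = 1e-12 W/m^2
Formula: SIL = 10 * log10(I / I_ref)
Compute ratio: I / I_ref = 56364274700
Compute log10: log10(56364274700) = 10.751004
Multiply: SIL = 10 * 10.751004 = 107.51

107.51 dB


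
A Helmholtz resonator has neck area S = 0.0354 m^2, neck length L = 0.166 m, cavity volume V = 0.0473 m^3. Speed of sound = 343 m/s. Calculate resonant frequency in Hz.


Given values:
  S = 0.0354 m^2, L = 0.166 m, V = 0.0473 m^3, c = 343 m/s
Formula: f = (c / (2*pi)) * sqrt(S / (V * L))
Compute V * L = 0.0473 * 0.166 = 0.0078518
Compute S / (V * L) = 0.0354 / 0.0078518 = 4.5085
Compute sqrt(4.5085) = 2.123323
Compute c / (2*pi) = 343 / 6.283185 = 54.590148
f = 54.590148 * 2.123323 = 115.91

115.91 Hz


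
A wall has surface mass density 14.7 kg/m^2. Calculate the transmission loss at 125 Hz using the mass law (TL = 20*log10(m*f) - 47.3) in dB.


Given values:
  m = 14.7 kg/m^2, f = 125 Hz
Formula: TL = 20 * log10(m * f) - 47.3
Compute m * f = 14.7 * 125 = 1837.5
Compute log10(1837.5) = 3.264227
Compute 20 * 3.264227 = 65.2845
TL = 65.2845 - 47.3 = 17.98

17.98 dB


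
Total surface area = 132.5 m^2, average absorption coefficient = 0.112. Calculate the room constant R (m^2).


Given values:
  S = 132.5 m^2, alpha = 0.112
Formula: R = S * alpha / (1 - alpha)
Numerator: 132.5 * 0.112 = 14.84
Denominator: 1 - 0.112 = 0.888
R = 14.84 / 0.888 = 16.71

16.71 m^2


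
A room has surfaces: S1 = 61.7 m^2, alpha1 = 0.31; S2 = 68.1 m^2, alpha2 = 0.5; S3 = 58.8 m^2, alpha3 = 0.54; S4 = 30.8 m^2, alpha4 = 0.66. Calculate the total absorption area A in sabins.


Given surfaces:
  Surface 1: 61.7 * 0.31 = 19.127
  Surface 2: 68.1 * 0.5 = 34.05
  Surface 3: 58.8 * 0.54 = 31.752
  Surface 4: 30.8 * 0.66 = 20.328
Formula: A = sum(Si * alpha_i)
A = 19.127 + 34.05 + 31.752 + 20.328
A = 105.26

105.26 sabins


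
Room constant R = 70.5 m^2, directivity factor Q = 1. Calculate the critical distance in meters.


Given values:
  R = 70.5 m^2, Q = 1
Formula: d_c = 0.141 * sqrt(Q * R)
Compute Q * R = 1 * 70.5 = 70.5
Compute sqrt(70.5) = 8.3964
d_c = 0.141 * 8.3964 = 1.184

1.184 m


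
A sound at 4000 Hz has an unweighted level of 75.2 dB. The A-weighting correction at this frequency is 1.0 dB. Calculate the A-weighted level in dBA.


Given values:
  SPL = 75.2 dB
  A-weighting at 4000 Hz = 1.0 dB
Formula: L_A = SPL + A_weight
L_A = 75.2 + (1.0)
L_A = 76.2

76.2 dBA


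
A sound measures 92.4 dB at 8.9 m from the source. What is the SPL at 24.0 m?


Given values:
  SPL1 = 92.4 dB, r1 = 8.9 m, r2 = 24.0 m
Formula: SPL2 = SPL1 - 20 * log10(r2 / r1)
Compute ratio: r2 / r1 = 24.0 / 8.9 = 2.6966
Compute log10: log10(2.6966) = 0.430817
Compute drop: 20 * 0.430817 = 8.6163
SPL2 = 92.4 - 8.6163 = 83.78

83.78 dB


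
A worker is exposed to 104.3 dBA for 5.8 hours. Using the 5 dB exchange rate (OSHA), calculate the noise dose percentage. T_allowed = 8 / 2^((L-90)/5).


Given values:
  L = 104.3 dBA, T = 5.8 hours
Formula: T_allowed = 8 / 2^((L - 90) / 5)
Compute exponent: (104.3 - 90) / 5 = 2.86
Compute 2^(2.86) = 7.260153
T_allowed = 8 / 7.260153 = 1.101905 hours
Dose = (T / T_allowed) * 100
Dose = (5.8 / 1.101905) * 100 = 526.36

526.36 %


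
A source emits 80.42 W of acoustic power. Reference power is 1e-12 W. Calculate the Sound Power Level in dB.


Given values:
  W = 80.42 W
  W_ref = 1e-12 W
Formula: SWL = 10 * log10(W / W_ref)
Compute ratio: W / W_ref = 80420000000000
Compute log10: log10(80420000000000) = 13.905364
Multiply: SWL = 10 * 13.905364 = 139.05

139.05 dB


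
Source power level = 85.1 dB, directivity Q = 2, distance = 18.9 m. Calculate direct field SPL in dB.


Given values:
  Lw = 85.1 dB, Q = 2, r = 18.9 m
Formula: SPL = Lw + 10 * log10(Q / (4 * pi * r^2))
Compute 4 * pi * r^2 = 4 * pi * 18.9^2 = 4488.8332
Compute Q / denom = 2 / 4488.8332 = 0.00044555
Compute 10 * log10(0.00044555) = -33.511
SPL = 85.1 + (-33.511) = 51.59

51.59 dB


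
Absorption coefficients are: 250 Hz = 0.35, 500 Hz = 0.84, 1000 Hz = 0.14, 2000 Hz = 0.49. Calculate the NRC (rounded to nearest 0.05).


Given values:
  a_250 = 0.35, a_500 = 0.84
  a_1000 = 0.14, a_2000 = 0.49
Formula: NRC = (a250 + a500 + a1000 + a2000) / 4
Sum = 0.35 + 0.84 + 0.14 + 0.49 = 1.82
NRC = 1.82 / 4 = 0.455
Rounded to nearest 0.05: 0.45

0.45


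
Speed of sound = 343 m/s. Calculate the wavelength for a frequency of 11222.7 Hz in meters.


Given values:
  c = 343 m/s, f = 11222.7 Hz
Formula: lambda = c / f
lambda = 343 / 11222.7
lambda = 0.0306

0.0306 m


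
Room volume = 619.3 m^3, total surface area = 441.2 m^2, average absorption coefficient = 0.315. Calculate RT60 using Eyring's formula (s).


Given values:
  V = 619.3 m^3, S = 441.2 m^2, alpha = 0.315
Formula: RT60 = 0.161 * V / (-S * ln(1 - alpha))
Compute ln(1 - 0.315) = ln(0.685) = -0.378336
Denominator: -441.2 * -0.378336 = 166.9218
Numerator: 0.161 * 619.3 = 99.7073
RT60 = 99.7073 / 166.9218 = 0.597

0.597 s


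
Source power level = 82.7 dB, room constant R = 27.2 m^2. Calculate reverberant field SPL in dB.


Given values:
  Lw = 82.7 dB, R = 27.2 m^2
Formula: SPL = Lw + 10 * log10(4 / R)
Compute 4 / R = 4 / 27.2 = 0.147059
Compute 10 * log10(0.147059) = -8.3251
SPL = 82.7 + (-8.3251) = 74.37

74.37 dB


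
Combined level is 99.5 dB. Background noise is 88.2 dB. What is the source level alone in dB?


Given values:
  L_total = 99.5 dB, L_bg = 88.2 dB
Formula: L_source = 10 * log10(10^(L_total/10) - 10^(L_bg/10))
Convert to linear:
  10^(99.5/10) = 8912509381.3374
  10^(88.2/10) = 660693448.0076
Difference: 8912509381.3374 - 660693448.0076 = 8251815933.3298
L_source = 10 * log10(8251815933.3298) = 99.17

99.17 dB


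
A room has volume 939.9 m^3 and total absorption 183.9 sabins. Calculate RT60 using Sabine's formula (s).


Given values:
  V = 939.9 m^3
  A = 183.9 sabins
Formula: RT60 = 0.161 * V / A
Numerator: 0.161 * 939.9 = 151.3239
RT60 = 151.3239 / 183.9 = 0.823

0.823 s


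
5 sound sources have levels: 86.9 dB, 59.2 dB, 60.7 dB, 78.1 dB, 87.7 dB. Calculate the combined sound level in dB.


Formula: L_total = 10 * log10( sum(10^(Li/10)) )
  Source 1: 10^(86.9/10) = 489778819.3684
  Source 2: 10^(59.2/10) = 831763.7711
  Source 3: 10^(60.7/10) = 1174897.5549
  Source 4: 10^(78.1/10) = 64565422.9035
  Source 5: 10^(87.7/10) = 588843655.3556
Sum of linear values = 1145194558.9535
L_total = 10 * log10(1145194558.9535) = 90.59

90.59 dB


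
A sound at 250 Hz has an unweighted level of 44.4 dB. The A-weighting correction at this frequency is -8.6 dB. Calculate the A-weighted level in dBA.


Given values:
  SPL = 44.4 dB
  A-weighting at 250 Hz = -8.6 dB
Formula: L_A = SPL + A_weight
L_A = 44.4 + (-8.6)
L_A = 35.8

35.8 dBA


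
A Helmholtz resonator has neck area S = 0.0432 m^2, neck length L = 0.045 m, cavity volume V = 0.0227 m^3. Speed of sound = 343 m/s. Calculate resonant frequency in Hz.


Given values:
  S = 0.0432 m^2, L = 0.045 m, V = 0.0227 m^3, c = 343 m/s
Formula: f = (c / (2*pi)) * sqrt(S / (V * L))
Compute V * L = 0.0227 * 0.045 = 0.0010215
Compute S / (V * L) = 0.0432 / 0.0010215 = 42.2907
Compute sqrt(42.2907) = 6.50313
Compute c / (2*pi) = 343 / 6.283185 = 54.590148
f = 54.590148 * 6.50313 = 355.01

355.01 Hz


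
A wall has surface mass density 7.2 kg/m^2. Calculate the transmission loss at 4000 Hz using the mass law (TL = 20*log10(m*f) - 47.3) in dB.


Given values:
  m = 7.2 kg/m^2, f = 4000 Hz
Formula: TL = 20 * log10(m * f) - 47.3
Compute m * f = 7.2 * 4000 = 28800.0
Compute log10(28800.0) = 4.459392
Compute 20 * 4.459392 = 89.1878
TL = 89.1878 - 47.3 = 41.89

41.89 dB


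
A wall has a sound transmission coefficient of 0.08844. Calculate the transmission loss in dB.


Given values:
  tau = 0.08844
Formula: TL = 10 * log10(1 / tau)
Compute 1 / tau = 1 / 0.08844 = 11.3071
Compute log10(11.3071) = 1.053351
TL = 10 * 1.053351 = 10.53

10.53 dB


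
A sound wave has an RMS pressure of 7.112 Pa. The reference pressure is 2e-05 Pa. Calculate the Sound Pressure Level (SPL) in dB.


Given values:
  p = 7.112 Pa
  p_ref = 2e-05 Pa
Formula: SPL = 20 * log10(p / p_ref)
Compute ratio: p / p_ref = 7.112 / 2e-05 = 355600
Compute log10: log10(355600) = 5.550962
Multiply: SPL = 20 * 5.550962 = 111.02

111.02 dB


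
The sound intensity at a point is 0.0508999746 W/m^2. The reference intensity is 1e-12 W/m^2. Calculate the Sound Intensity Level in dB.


Given values:
  I = 0.0508999746 W/m^2
  I_ref = 1e-12 W/m^2
Formula: SIL = 10 * log10(I / I_ref)
Compute ratio: I / I_ref = 50899974600
Compute log10: log10(50899974600) = 10.706718
Multiply: SIL = 10 * 10.706718 = 107.07

107.07 dB


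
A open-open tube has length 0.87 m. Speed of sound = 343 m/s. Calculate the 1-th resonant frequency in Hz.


Given values:
  Tube type: open-open, L = 0.87 m, c = 343 m/s, n = 1
Formula: f_n = n * c / (2 * L)
Compute 2 * L = 2 * 0.87 = 1.74
f = 1 * 343 / 1.74
f = 197.13

197.13 Hz


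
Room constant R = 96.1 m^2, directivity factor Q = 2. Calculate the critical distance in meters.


Given values:
  R = 96.1 m^2, Q = 2
Formula: d_c = 0.141 * sqrt(Q * R)
Compute Q * R = 2 * 96.1 = 192.2
Compute sqrt(192.2) = 13.8636
d_c = 0.141 * 13.8636 = 1.955

1.955 m


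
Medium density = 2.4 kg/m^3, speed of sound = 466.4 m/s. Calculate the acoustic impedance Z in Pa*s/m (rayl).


Given values:
  rho = 2.4 kg/m^3
  c = 466.4 m/s
Formula: Z = rho * c
Z = 2.4 * 466.4
Z = 1119.36

1119.36 rayl


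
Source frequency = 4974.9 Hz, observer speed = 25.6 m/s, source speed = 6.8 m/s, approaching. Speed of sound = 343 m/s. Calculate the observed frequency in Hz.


Given values:
  f_s = 4974.9 Hz, v_o = 25.6 m/s, v_s = 6.8 m/s
  Direction: approaching
Formula: f_o = f_s * (c + v_o) / (c - v_s)
Numerator: c + v_o = 343 + 25.6 = 368.6
Denominator: c - v_s = 343 - 6.8 = 336.2
f_o = 4974.9 * 368.6 / 336.2 = 5454.34

5454.34 Hz


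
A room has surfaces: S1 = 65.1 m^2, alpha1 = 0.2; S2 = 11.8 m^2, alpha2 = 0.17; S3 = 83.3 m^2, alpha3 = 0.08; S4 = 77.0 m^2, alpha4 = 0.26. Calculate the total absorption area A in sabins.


Given surfaces:
  Surface 1: 65.1 * 0.2 = 13.02
  Surface 2: 11.8 * 0.17 = 2.006
  Surface 3: 83.3 * 0.08 = 6.664
  Surface 4: 77.0 * 0.26 = 20.02
Formula: A = sum(Si * alpha_i)
A = 13.02 + 2.006 + 6.664 + 20.02
A = 41.71

41.71 sabins


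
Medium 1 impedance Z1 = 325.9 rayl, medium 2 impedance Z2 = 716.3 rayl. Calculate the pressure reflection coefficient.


Given values:
  Z1 = 325.9 rayl, Z2 = 716.3 rayl
Formula: R = (Z2 - Z1) / (Z2 + Z1)
Numerator: Z2 - Z1 = 716.3 - 325.9 = 390.4
Denominator: Z2 + Z1 = 716.3 + 325.9 = 1042.2
R = 390.4 / 1042.2 = 0.3746

0.3746


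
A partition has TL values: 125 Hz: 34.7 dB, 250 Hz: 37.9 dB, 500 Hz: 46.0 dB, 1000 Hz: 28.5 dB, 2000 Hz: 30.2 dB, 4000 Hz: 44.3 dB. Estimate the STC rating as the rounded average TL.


Given TL values at each frequency:
  125 Hz: 34.7 dB
  250 Hz: 37.9 dB
  500 Hz: 46.0 dB
  1000 Hz: 28.5 dB
  2000 Hz: 30.2 dB
  4000 Hz: 44.3 dB
Formula: STC ~ round(average of TL values)
Sum = 34.7 + 37.9 + 46.0 + 28.5 + 30.2 + 44.3 = 221.6
Average = 221.6 / 6 = 36.93
Rounded: 37

37


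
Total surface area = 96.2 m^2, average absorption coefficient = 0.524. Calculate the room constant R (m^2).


Given values:
  S = 96.2 m^2, alpha = 0.524
Formula: R = S * alpha / (1 - alpha)
Numerator: 96.2 * 0.524 = 50.4088
Denominator: 1 - 0.524 = 0.476
R = 50.4088 / 0.476 = 105.9

105.9 m^2


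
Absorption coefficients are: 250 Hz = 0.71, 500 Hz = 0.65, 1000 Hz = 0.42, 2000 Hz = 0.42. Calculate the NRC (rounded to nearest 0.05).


Given values:
  a_250 = 0.71, a_500 = 0.65
  a_1000 = 0.42, a_2000 = 0.42
Formula: NRC = (a250 + a500 + a1000 + a2000) / 4
Sum = 0.71 + 0.65 + 0.42 + 0.42 = 2.2
NRC = 2.2 / 4 = 0.55
Rounded to nearest 0.05: 0.55

0.55


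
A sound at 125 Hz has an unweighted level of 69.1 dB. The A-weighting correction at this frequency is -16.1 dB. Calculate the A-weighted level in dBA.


Given values:
  SPL = 69.1 dB
  A-weighting at 125 Hz = -16.1 dB
Formula: L_A = SPL + A_weight
L_A = 69.1 + (-16.1)
L_A = 53.0

53.0 dBA


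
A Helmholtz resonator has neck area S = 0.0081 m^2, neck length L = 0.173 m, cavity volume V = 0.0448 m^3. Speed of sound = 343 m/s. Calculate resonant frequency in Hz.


Given values:
  S = 0.0081 m^2, L = 0.173 m, V = 0.0448 m^3, c = 343 m/s
Formula: f = (c / (2*pi)) * sqrt(S / (V * L))
Compute V * L = 0.0448 * 0.173 = 0.0077504
Compute S / (V * L) = 0.0081 / 0.0077504 = 1.0451
Compute sqrt(1.0451) = 1.022301
Compute c / (2*pi) = 343 / 6.283185 = 54.590148
f = 54.590148 * 1.022301 = 55.81

55.81 Hz


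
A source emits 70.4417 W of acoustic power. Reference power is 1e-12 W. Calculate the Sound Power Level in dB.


Given values:
  W = 70.4417 W
  W_ref = 1e-12 W
Formula: SWL = 10 * log10(W / W_ref)
Compute ratio: W / W_ref = 70441700000000
Compute log10: log10(70441700000000) = 13.84783
Multiply: SWL = 10 * 13.84783 = 138.48

138.48 dB


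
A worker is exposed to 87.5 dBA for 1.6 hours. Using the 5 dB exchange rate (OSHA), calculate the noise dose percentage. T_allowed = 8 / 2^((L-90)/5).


Given values:
  L = 87.5 dBA, T = 1.6 hours
Formula: T_allowed = 8 / 2^((L - 90) / 5)
Compute exponent: (87.5 - 90) / 5 = -0.5
Compute 2^(-0.5) = 0.707107
T_allowed = 8 / 0.707107 = 11.313705 hours
Dose = (T / T_allowed) * 100
Dose = (1.6 / 11.313705) * 100 = 14.14

14.14 %


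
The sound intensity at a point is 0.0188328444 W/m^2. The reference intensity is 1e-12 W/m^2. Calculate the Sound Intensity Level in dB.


Given values:
  I = 0.0188328444 W/m^2
  I_ref = 1e-12 W/m^2
Formula: SIL = 10 * log10(I / I_ref)
Compute ratio: I / I_ref = 18832844400
Compute log10: log10(18832844400) = 10.274916
Multiply: SIL = 10 * 10.274916 = 102.75

102.75 dB


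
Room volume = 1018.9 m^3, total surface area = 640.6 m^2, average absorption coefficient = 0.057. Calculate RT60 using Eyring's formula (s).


Given values:
  V = 1018.9 m^3, S = 640.6 m^2, alpha = 0.057
Formula: RT60 = 0.161 * V / (-S * ln(1 - alpha))
Compute ln(1 - 0.057) = ln(0.943) = -0.058689
Denominator: -640.6 * -0.058689 = 37.5962
Numerator: 0.161 * 1018.9 = 164.0429
RT60 = 164.0429 / 37.5962 = 4.363

4.363 s


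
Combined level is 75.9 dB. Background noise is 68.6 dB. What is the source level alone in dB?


Given values:
  L_total = 75.9 dB, L_bg = 68.6 dB
Formula: L_source = 10 * log10(10^(L_total/10) - 10^(L_bg/10))
Convert to linear:
  10^(75.9/10) = 38904514.4994
  10^(68.6/10) = 7244359.6007
Difference: 38904514.4994 - 7244359.6007 = 31660154.8987
L_source = 10 * log10(31660154.8987) = 75.01

75.01 dB


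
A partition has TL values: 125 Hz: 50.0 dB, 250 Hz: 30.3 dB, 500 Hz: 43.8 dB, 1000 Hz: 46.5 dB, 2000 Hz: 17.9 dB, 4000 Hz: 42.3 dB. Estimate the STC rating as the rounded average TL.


Given TL values at each frequency:
  125 Hz: 50.0 dB
  250 Hz: 30.3 dB
  500 Hz: 43.8 dB
  1000 Hz: 46.5 dB
  2000 Hz: 17.9 dB
  4000 Hz: 42.3 dB
Formula: STC ~ round(average of TL values)
Sum = 50.0 + 30.3 + 43.8 + 46.5 + 17.9 + 42.3 = 230.8
Average = 230.8 / 6 = 38.47
Rounded: 38

38


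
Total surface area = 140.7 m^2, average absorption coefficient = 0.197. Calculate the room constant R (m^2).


Given values:
  S = 140.7 m^2, alpha = 0.197
Formula: R = S * alpha / (1 - alpha)
Numerator: 140.7 * 0.197 = 27.7179
Denominator: 1 - 0.197 = 0.803
R = 27.7179 / 0.803 = 34.52

34.52 m^2


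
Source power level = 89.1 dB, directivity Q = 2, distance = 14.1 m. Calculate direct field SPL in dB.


Given values:
  Lw = 89.1 dB, Q = 2, r = 14.1 m
Formula: SPL = Lw + 10 * log10(Q / (4 * pi * r^2))
Compute 4 * pi * r^2 = 4 * pi * 14.1^2 = 2498.3201
Compute Q / denom = 2 / 2498.3201 = 0.00080054
Compute 10 * log10(0.00080054) = -30.9662
SPL = 89.1 + (-30.9662) = 58.13

58.13 dB


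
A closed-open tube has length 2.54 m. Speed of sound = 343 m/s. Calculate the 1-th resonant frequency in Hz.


Given values:
  Tube type: closed-open, L = 2.54 m, c = 343 m/s, n = 1
Formula: f_n = (2n - 1) * c / (4 * L)
Compute 2n - 1 = 2*1 - 1 = 1
Compute 4 * L = 4 * 2.54 = 10.16
f = 1 * 343 / 10.16
f = 33.76

33.76 Hz


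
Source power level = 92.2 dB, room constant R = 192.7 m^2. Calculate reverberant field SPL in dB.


Given values:
  Lw = 92.2 dB, R = 192.7 m^2
Formula: SPL = Lw + 10 * log10(4 / R)
Compute 4 / R = 4 / 192.7 = 0.020758
Compute 10 * log10(0.020758) = -16.8281
SPL = 92.2 + (-16.8281) = 75.37

75.37 dB


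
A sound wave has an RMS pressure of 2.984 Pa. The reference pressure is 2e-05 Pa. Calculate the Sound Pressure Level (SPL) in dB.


Given values:
  p = 2.984 Pa
  p_ref = 2e-05 Pa
Formula: SPL = 20 * log10(p / p_ref)
Compute ratio: p / p_ref = 2.984 / 2e-05 = 149200
Compute log10: log10(149200) = 5.173769
Multiply: SPL = 20 * 5.173769 = 103.48

103.48 dB


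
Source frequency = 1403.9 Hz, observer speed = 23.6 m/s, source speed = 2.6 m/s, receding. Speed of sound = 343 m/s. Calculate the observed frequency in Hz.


Given values:
  f_s = 1403.9 Hz, v_o = 23.6 m/s, v_s = 2.6 m/s
  Direction: receding
Formula: f_o = f_s * (c - v_o) / (c + v_s)
Numerator: c - v_o = 343 - 23.6 = 319.4
Denominator: c + v_s = 343 + 2.6 = 345.6
f_o = 1403.9 * 319.4 / 345.6 = 1297.47

1297.47 Hz


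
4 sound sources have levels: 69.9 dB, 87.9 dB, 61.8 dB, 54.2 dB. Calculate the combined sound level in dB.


Formula: L_total = 10 * log10( sum(10^(Li/10)) )
  Source 1: 10^(69.9/10) = 9772372.2096
  Source 2: 10^(87.9/10) = 616595001.8615
  Source 3: 10^(61.8/10) = 1513561.2484
  Source 4: 10^(54.2/10) = 263026.7992
Sum of linear values = 628143962.1187
L_total = 10 * log10(628143962.1187) = 87.98

87.98 dB


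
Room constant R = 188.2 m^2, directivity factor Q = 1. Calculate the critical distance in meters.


Given values:
  R = 188.2 m^2, Q = 1
Formula: d_c = 0.141 * sqrt(Q * R)
Compute Q * R = 1 * 188.2 = 188.2
Compute sqrt(188.2) = 13.7186
d_c = 0.141 * 13.7186 = 1.934

1.934 m


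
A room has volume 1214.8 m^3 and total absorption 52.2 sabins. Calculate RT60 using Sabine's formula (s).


Given values:
  V = 1214.8 m^3
  A = 52.2 sabins
Formula: RT60 = 0.161 * V / A
Numerator: 0.161 * 1214.8 = 195.5828
RT60 = 195.5828 / 52.2 = 3.747

3.747 s


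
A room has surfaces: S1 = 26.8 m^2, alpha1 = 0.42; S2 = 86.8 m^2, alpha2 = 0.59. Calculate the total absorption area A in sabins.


Given surfaces:
  Surface 1: 26.8 * 0.42 = 11.256
  Surface 2: 86.8 * 0.59 = 51.212
Formula: A = sum(Si * alpha_i)
A = 11.256 + 51.212
A = 62.47

62.47 sabins


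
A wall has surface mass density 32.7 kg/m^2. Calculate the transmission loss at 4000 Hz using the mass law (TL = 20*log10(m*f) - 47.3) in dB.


Given values:
  m = 32.7 kg/m^2, f = 4000 Hz
Formula: TL = 20 * log10(m * f) - 47.3
Compute m * f = 32.7 * 4000 = 130800.0
Compute log10(130800.0) = 5.116608
Compute 20 * 5.116608 = 102.3322
TL = 102.3322 - 47.3 = 55.03

55.03 dB


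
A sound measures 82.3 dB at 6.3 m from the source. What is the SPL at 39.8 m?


Given values:
  SPL1 = 82.3 dB, r1 = 6.3 m, r2 = 39.8 m
Formula: SPL2 = SPL1 - 20 * log10(r2 / r1)
Compute ratio: r2 / r1 = 39.8 / 6.3 = 6.3175
Compute log10: log10(6.3175) = 0.800545
Compute drop: 20 * 0.800545 = 16.0109
SPL2 = 82.3 - 16.0109 = 66.29

66.29 dB


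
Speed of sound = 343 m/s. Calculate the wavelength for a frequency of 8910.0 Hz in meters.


Given values:
  c = 343 m/s, f = 8910.0 Hz
Formula: lambda = c / f
lambda = 343 / 8910.0
lambda = 0.0385

0.0385 m


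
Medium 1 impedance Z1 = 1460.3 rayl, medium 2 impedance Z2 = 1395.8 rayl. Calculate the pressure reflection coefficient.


Given values:
  Z1 = 1460.3 rayl, Z2 = 1395.8 rayl
Formula: R = (Z2 - Z1) / (Z2 + Z1)
Numerator: Z2 - Z1 = 1395.8 - 1460.3 = -64.5
Denominator: Z2 + Z1 = 1395.8 + 1460.3 = 2856.1
R = -64.5 / 2856.1 = -0.0226

-0.0226


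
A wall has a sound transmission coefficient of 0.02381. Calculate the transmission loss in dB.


Given values:
  tau = 0.02381
Formula: TL = 10 * log10(1 / tau)
Compute 1 / tau = 1 / 0.02381 = 41.9992
Compute log10(41.9992) = 1.623241
TL = 10 * 1.623241 = 16.23

16.23 dB


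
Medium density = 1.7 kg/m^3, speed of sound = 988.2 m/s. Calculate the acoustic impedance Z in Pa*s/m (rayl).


Given values:
  rho = 1.7 kg/m^3
  c = 988.2 m/s
Formula: Z = rho * c
Z = 1.7 * 988.2
Z = 1679.94

1679.94 rayl


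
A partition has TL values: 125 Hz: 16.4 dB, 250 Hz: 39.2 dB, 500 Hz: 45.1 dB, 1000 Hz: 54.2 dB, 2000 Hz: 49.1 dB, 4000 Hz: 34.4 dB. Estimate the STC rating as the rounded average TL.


Given TL values at each frequency:
  125 Hz: 16.4 dB
  250 Hz: 39.2 dB
  500 Hz: 45.1 dB
  1000 Hz: 54.2 dB
  2000 Hz: 49.1 dB
  4000 Hz: 34.4 dB
Formula: STC ~ round(average of TL values)
Sum = 16.4 + 39.2 + 45.1 + 54.2 + 49.1 + 34.4 = 238.4
Average = 238.4 / 6 = 39.73
Rounded: 40

40


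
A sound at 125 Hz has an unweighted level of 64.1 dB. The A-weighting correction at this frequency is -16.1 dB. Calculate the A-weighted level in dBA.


Given values:
  SPL = 64.1 dB
  A-weighting at 125 Hz = -16.1 dB
Formula: L_A = SPL + A_weight
L_A = 64.1 + (-16.1)
L_A = 48.0

48.0 dBA


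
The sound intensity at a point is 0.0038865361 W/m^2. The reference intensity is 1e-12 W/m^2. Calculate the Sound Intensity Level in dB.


Given values:
  I = 0.0038865361 W/m^2
  I_ref = 1e-12 W/m^2
Formula: SIL = 10 * log10(I / I_ref)
Compute ratio: I / I_ref = 3886536100
Compute log10: log10(3886536100) = 9.589563
Multiply: SIL = 10 * 9.589563 = 95.9

95.9 dB


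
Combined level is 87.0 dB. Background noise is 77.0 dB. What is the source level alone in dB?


Given values:
  L_total = 87.0 dB, L_bg = 77.0 dB
Formula: L_source = 10 * log10(10^(L_total/10) - 10^(L_bg/10))
Convert to linear:
  10^(87.0/10) = 501187233.6273
  10^(77.0/10) = 50118723.3627
Difference: 501187233.6273 - 50118723.3627 = 451068510.2646
L_source = 10 * log10(451068510.2646) = 86.54

86.54 dB


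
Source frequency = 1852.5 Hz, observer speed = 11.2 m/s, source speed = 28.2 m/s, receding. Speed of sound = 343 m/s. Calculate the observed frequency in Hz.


Given values:
  f_s = 1852.5 Hz, v_o = 11.2 m/s, v_s = 28.2 m/s
  Direction: receding
Formula: f_o = f_s * (c - v_o) / (c + v_s)
Numerator: c - v_o = 343 - 11.2 = 331.8
Denominator: c + v_s = 343 + 28.2 = 371.2
f_o = 1852.5 * 331.8 / 371.2 = 1655.87

1655.87 Hz


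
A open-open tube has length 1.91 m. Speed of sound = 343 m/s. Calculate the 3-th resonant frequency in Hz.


Given values:
  Tube type: open-open, L = 1.91 m, c = 343 m/s, n = 3
Formula: f_n = n * c / (2 * L)
Compute 2 * L = 2 * 1.91 = 3.82
f = 3 * 343 / 3.82
f = 269.37

269.37 Hz


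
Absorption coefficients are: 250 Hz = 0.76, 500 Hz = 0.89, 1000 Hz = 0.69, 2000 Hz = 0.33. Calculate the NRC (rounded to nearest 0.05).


Given values:
  a_250 = 0.76, a_500 = 0.89
  a_1000 = 0.69, a_2000 = 0.33
Formula: NRC = (a250 + a500 + a1000 + a2000) / 4
Sum = 0.76 + 0.89 + 0.69 + 0.33 = 2.67
NRC = 2.67 / 4 = 0.6675
Rounded to nearest 0.05: 0.65

0.65


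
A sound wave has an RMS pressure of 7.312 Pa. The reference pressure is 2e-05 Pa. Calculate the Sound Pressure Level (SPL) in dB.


Given values:
  p = 7.312 Pa
  p_ref = 2e-05 Pa
Formula: SPL = 20 * log10(p / p_ref)
Compute ratio: p / p_ref = 7.312 / 2e-05 = 365600
Compute log10: log10(365600) = 5.563006
Multiply: SPL = 20 * 5.563006 = 111.26

111.26 dB


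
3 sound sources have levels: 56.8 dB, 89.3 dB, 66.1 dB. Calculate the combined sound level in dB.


Formula: L_total = 10 * log10( sum(10^(Li/10)) )
  Source 1: 10^(56.8/10) = 478630.0923
  Source 2: 10^(89.3/10) = 851138038.2024
  Source 3: 10^(66.1/10) = 4073802.778
Sum of linear values = 855690471.0727
L_total = 10 * log10(855690471.0727) = 89.32

89.32 dB


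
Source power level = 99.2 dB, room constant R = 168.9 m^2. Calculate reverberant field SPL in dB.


Given values:
  Lw = 99.2 dB, R = 168.9 m^2
Formula: SPL = Lw + 10 * log10(4 / R)
Compute 4 / R = 4 / 168.9 = 0.023683
Compute 10 * log10(0.023683) = -16.2556
SPL = 99.2 + (-16.2556) = 82.94

82.94 dB


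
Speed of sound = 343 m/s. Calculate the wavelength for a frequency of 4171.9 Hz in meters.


Given values:
  c = 343 m/s, f = 4171.9 Hz
Formula: lambda = c / f
lambda = 343 / 4171.9
lambda = 0.0822

0.0822 m


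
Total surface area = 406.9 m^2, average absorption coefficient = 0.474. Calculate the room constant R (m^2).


Given values:
  S = 406.9 m^2, alpha = 0.474
Formula: R = S * alpha / (1 - alpha)
Numerator: 406.9 * 0.474 = 192.8706
Denominator: 1 - 0.474 = 0.526
R = 192.8706 / 0.526 = 366.67

366.67 m^2


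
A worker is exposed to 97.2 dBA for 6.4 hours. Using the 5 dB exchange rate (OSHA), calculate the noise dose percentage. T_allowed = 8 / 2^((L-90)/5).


Given values:
  L = 97.2 dBA, T = 6.4 hours
Formula: T_allowed = 8 / 2^((L - 90) / 5)
Compute exponent: (97.2 - 90) / 5 = 1.44
Compute 2^(1.44) = 2.713209
T_allowed = 8 / 2.713209 = 2.948538 hours
Dose = (T / T_allowed) * 100
Dose = (6.4 / 2.948538) * 100 = 217.06

217.06 %
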